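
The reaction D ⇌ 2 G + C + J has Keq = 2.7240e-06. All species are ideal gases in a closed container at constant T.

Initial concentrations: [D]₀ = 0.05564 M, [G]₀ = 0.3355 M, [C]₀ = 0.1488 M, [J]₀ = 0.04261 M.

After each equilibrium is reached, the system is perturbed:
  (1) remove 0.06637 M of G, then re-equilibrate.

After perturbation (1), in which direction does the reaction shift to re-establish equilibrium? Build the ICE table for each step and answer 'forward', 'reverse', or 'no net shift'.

Direction: forward

Q₀ = 0.01283 vs Keq = 2.7240e-06 ⇒ Q>K, reverse
Step 1:
                    D           G           C           J
  init        0.05564      0.3355      0.1488     0.04261
  Δ           0.04257    -0.08514    -0.04257    -0.04257
  eq          0.09821      0.2504      0.1062  4.0178e-05
  solve Keq expr → x = -0.04257; check Q = 2.7240e-06
Then remove 0.06637 M of G.
Step 2:
                    D           G           C           J
  init        0.09821       0.184      0.1062  4.0178e-05
  Δ       -3.4109e-05  6.8219e-05  3.4109e-05  3.4109e-05
  eq          0.09818      0.1841      0.1063  7.4287e-05
  solve Keq expr → x = 3.4109e-05; check Q = 2.7240e-06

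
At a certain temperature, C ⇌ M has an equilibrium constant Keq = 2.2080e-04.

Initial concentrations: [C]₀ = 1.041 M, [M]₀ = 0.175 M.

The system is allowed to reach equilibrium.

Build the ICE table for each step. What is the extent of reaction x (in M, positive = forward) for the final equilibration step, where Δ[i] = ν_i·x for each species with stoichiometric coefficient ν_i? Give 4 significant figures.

x = -0.1747 M

Q₀ = 0.1681 vs Keq = 2.2080e-04 ⇒ Q>K, reverse
Step 1:
                    C           M
  init          1.041       0.175
  Δ            0.1747     -0.1747
  eq            1.216  2.6843e-04
  solve Keq expr → x = -0.1747; check Q = 2.2080e-04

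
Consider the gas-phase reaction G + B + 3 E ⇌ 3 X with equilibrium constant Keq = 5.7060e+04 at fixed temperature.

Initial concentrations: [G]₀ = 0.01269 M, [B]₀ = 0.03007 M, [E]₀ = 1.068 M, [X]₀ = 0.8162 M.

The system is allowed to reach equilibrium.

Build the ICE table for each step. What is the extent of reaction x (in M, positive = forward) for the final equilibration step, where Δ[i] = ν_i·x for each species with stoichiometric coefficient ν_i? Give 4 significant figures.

Q₀ = 1170 vs Keq = 5.7060e+04 ⇒ Q<K, forward
Step 1:
                  G         B         E         X
  I         0.01269   0.03007     1.068    0.8162
  C        -0.01214  -0.01214  -0.03641   0.03641
  E       5.5181e-04   0.01793     1.032    0.8526
  solve Keq expr → x = 0.01214; check Q = 5.7060e+04

x = 0.01214 M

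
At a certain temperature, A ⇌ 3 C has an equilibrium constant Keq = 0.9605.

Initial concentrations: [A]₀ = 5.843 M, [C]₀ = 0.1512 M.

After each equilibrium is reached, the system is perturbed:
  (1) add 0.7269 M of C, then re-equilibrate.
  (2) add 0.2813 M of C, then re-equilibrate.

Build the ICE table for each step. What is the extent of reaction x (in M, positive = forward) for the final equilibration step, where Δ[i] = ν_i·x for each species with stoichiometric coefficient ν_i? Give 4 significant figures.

Q₀ = 5.9159e-04 vs Keq = 0.9605 ⇒ Q<K, forward
Step 1:
                    A           C
  Initial       5.843      0.1512
  Change      -0.5237       1.571
  Equil         5.319       1.722
  solve Keq expr → x = 0.5237; check Q = 0.9605
Then add 0.7269 M of C.
Step 2:
                    A           C
  Initial       5.319       2.449
  Change        0.234      -0.702
  Equil         5.553       1.747
  solve Keq expr → x = -0.234; check Q = 0.9605
Then add 0.2813 M of C.
Step 3:
                    A           C
  Initial       5.553       2.029
  Change      0.09062     -0.2718
  Equil         5.644       1.757
  solve Keq expr → x = -0.09062; check Q = 0.9605

x = -0.09062 M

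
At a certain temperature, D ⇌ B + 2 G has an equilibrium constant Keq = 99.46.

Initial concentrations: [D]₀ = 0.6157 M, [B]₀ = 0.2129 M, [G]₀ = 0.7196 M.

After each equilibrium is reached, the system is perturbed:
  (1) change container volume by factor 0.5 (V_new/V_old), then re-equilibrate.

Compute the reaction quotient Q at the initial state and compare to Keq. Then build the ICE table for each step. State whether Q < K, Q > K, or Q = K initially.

Q₀ = 0.1791 vs Keq = 99.46 ⇒ Q<K, forward
Step 1:
                   D          B          G
  Initial     0.6157     0.2129     0.7196
  Change     -0.5869     0.5869      1.174
  Equil      0.02883     0.7998      1.893
  solve Keq expr → x = 0.5869; check Q = 99.46
Then change container volume by factor 0.5 (V_new/V_old).
Step 2:
                   D          B          G
  Initial    0.05765        1.6      3.787
  Change      0.1271    -0.1271    -0.2542
  Equil       0.1847      1.472      3.533
  solve Keq expr → x = -0.1271; check Q = 99.46

Q₀ = 0.1791; Q < K (proceeds forward)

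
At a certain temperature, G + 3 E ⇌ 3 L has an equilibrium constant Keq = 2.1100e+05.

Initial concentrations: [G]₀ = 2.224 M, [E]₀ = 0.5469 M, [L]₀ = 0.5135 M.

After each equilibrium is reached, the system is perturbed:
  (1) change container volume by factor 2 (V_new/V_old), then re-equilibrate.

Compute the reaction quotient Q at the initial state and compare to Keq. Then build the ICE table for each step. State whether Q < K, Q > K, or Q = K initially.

Q₀ = 0.3722; Q < K (proceeds forward)

Q₀ = 0.3722 vs Keq = 2.1100e+05 ⇒ Q<K, forward
Step 1:
                  G         E         L
  I           2.224    0.5469    0.5135
  C         -0.1777   -0.5331    0.5331
  E           2.046   0.01385     1.047
  solve Keq expr → x = 0.1777; check Q = 2.1100e+05
Then change container volume by factor 2 (V_new/V_old).
Step 2:
                  G         E         L
  I           1.023  0.006923    0.5233
  C       5.8945e-04  0.001768 -0.001768
  E           1.024  0.008692    0.5215
  solve Keq expr → x = -5.8945e-04; check Q = 2.1100e+05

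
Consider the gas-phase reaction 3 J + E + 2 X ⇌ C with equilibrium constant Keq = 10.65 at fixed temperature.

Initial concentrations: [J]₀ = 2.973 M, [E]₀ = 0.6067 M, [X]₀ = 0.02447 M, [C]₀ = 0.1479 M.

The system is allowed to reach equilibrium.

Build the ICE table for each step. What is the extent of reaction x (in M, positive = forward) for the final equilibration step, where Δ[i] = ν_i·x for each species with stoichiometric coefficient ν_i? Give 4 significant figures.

Q₀ = 15.49 vs Keq = 10.65 ⇒ Q>K, reverse
Step 1:
                  J         E         X         C
  I           2.973    0.6067   0.02447    0.1479
  C        0.006979  0.002326  0.004653 -0.002326
  E            2.98     0.609   0.02912    0.1456
  solve Keq expr → x = -0.002326; check Q = 10.65

x = -0.002326 M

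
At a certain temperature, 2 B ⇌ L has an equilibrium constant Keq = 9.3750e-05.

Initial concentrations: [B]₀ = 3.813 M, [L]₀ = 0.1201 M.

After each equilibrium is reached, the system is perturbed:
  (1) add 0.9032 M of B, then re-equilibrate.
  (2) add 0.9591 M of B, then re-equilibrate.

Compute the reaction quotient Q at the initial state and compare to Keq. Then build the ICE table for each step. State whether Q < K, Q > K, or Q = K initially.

Q₀ = 0.008261 vs Keq = 9.3750e-05 ⇒ Q>K, reverse
Step 1:
                    B           L
  Initial       3.813      0.1201
  Change       0.2371     -0.1186
  Equil          4.05    0.001538
  solve Keq expr → x = -0.1186; check Q = 9.3750e-05
Then add 0.9032 M of B.
Step 2:
                    B           L
  Initial       4.953    0.001538
  Change    -0.001522  7.6095e-04
  Equil         4.952    0.002299
  solve Keq expr → x = 7.6095e-04; check Q = 9.3750e-05
Then add 0.9591 M of B.
Step 3:
                    B           L
  Initial       5.911    0.002299
  Change    -0.001949  9.7457e-04
  Equil         5.909    0.003273
  solve Keq expr → x = 9.7457e-04; check Q = 9.3750e-05

Q₀ = 0.008261; Q > K (proceeds reverse)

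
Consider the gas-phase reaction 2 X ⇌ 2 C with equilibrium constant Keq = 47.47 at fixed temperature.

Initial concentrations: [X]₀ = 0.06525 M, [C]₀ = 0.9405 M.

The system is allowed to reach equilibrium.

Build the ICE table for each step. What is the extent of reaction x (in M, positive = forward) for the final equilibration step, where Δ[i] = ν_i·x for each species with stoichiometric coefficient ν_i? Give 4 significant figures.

x = -0.03111 M

Q₀ = 207.8 vs Keq = 47.47 ⇒ Q>K, reverse
Step 1:
                   X          C
  I          0.06525     0.9405
  C          0.06222   -0.06222
  E           0.1275     0.8783
  solve Keq expr → x = -0.03111; check Q = 47.47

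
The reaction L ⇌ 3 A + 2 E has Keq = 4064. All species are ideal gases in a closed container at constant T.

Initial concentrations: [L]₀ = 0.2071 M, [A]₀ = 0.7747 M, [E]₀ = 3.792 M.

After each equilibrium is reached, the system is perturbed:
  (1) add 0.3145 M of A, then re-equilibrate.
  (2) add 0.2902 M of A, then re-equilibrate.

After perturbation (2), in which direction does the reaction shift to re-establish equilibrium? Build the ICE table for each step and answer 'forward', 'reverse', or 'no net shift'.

Q₀ = 32.28 vs Keq = 4064 ⇒ Q<K, forward
Step 1:
                  L         A         E
  I          0.2071    0.7747     3.792
  C         -0.1962    0.5886    0.3924
  E         0.01092     1.363     4.184
  solve Keq expr → x = 0.1962; check Q = 4064
Then add 0.3145 M of A.
Step 2:
                  L         A         E
  I         0.01092     1.678     4.184
  C        0.008375  -0.02513  -0.01675
  E         0.01929     1.653     4.168
  solve Keq expr → x = -0.008375; check Q = 4064
Then add 0.2902 M of A.
Step 3:
                  L         A         E
  I         0.01929     1.943     4.168
  C         0.01029  -0.03086  -0.02057
  E         0.02958     1.912     4.147
  solve Keq expr → x = -0.01029; check Q = 4064

Direction: reverse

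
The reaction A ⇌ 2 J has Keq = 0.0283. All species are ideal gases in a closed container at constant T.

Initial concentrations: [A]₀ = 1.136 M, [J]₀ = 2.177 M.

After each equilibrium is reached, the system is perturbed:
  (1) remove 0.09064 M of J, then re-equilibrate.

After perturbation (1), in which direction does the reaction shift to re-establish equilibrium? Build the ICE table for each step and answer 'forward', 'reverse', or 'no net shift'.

Q₀ = 4.172 vs Keq = 0.0283 ⇒ Q>K, reverse
Step 1:
                  A         J
  init        1.136     2.177
  Δ          0.9665    -1.933
  eq          2.103    0.2439
  solve Keq expr → x = -0.9665; check Q = 0.0283
Then remove 0.09064 M of J.
Step 2:
                  A         J
  init        2.103    0.1533
  Δ        -0.04404   0.08807
  eq          2.058    0.2414
  solve Keq expr → x = 0.04404; check Q = 0.0283

Direction: forward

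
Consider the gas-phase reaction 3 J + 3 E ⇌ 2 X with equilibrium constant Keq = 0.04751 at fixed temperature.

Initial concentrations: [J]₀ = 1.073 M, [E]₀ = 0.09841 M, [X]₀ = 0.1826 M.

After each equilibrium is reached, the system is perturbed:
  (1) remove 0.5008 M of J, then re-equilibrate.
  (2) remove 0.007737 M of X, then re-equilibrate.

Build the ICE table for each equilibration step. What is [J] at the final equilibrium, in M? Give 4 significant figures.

[J]_eq = 0.7929 M

Q₀ = 28.32 vs Keq = 0.04751 ⇒ Q>K, reverse
Step 1:
                   J          E          X
  init         1.073    0.09841     0.1826
  Δ           0.1982     0.1982    -0.1321
  eq           1.271     0.2966    0.05047
  solve Keq expr → x = -0.06607; check Q = 0.04751
Then remove 0.5008 M of J.
Step 2:
                   J          E          X
  init        0.7704     0.2966    0.05047
  Δ          0.03156    0.03156   -0.02104
  eq           0.802     0.3282    0.02943
  solve Keq expr → x = -0.01052; check Q = 0.04751
Then remove 0.007737 M of X.
Step 3:
                   J          E          X
  init         0.802     0.3282    0.02169
  Δ        -0.009072  -0.009072   0.006048
  eq          0.7929     0.3191    0.02774
  solve Keq expr → x = 0.003024; check Q = 0.04751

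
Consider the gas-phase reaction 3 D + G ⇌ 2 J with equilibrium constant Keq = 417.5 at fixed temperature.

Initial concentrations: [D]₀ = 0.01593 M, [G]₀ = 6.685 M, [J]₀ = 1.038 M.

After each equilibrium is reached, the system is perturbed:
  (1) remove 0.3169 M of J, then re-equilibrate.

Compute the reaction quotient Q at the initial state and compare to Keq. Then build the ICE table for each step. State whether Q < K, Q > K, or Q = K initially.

Q₀ = 3.9870e+04 vs Keq = 417.5 ⇒ Q>K, reverse
Step 1:
                   D          G          J
  init       0.01593      6.685      1.038
  Δ          0.05509    0.01836   -0.03673
  eq         0.07102      6.703      1.001
  solve Keq expr → x = -0.01836; check Q = 417.5
Then remove 0.3169 M of J.
Step 2:
                   D          G          J
  init       0.07102      6.703     0.6844
  Δ         -0.01535  -0.005117    0.01023
  eq         0.05567      6.698     0.6946
  solve Keq expr → x = 0.005117; check Q = 417.5

Q₀ = 3.9870e+04; Q > K (proceeds reverse)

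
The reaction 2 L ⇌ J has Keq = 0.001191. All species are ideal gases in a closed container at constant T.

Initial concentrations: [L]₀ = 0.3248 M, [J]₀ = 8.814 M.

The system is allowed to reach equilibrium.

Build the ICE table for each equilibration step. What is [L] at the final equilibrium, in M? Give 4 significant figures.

[L]_eq = 17.24 M

Q₀ = 83.55 vs Keq = 0.001191 ⇒ Q>K, reverse
Step 1:
                    L           J
  init         0.3248       8.814
  Δ             16.92       -8.46
  eq            17.24      0.3542
  solve Keq expr → x = -8.46; check Q = 0.001191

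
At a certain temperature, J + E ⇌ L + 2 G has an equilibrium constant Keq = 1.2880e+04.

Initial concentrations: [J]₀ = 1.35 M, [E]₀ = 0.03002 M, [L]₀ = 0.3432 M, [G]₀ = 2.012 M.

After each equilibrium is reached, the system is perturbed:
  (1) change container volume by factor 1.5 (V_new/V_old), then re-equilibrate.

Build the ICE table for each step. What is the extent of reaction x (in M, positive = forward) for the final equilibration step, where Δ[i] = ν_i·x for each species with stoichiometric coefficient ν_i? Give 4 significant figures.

x = 2.0927e-05 M

Q₀ = 34.28 vs Keq = 1.2880e+04 ⇒ Q<K, forward
Step 1:
                  J         E         L         G
  init         1.35   0.03002    0.3432     2.012
  Δ        -0.02993  -0.02993   0.02993   0.05985
  eq           1.32 9.4202e-05    0.3731     2.072
  solve Keq expr → x = 0.02993; check Q = 1.2880e+04
Then change container volume by factor 1.5 (V_new/V_old).
Step 2:
                  J         E         L         G
  init         0.88 6.2801e-05    0.2488     1.381
  Δ       -2.0927e-05 -2.0927e-05 2.0927e-05 4.1853e-05
  eq           0.88 4.1874e-05    0.2488     1.381
  solve Keq expr → x = 2.0927e-05; check Q = 1.2880e+04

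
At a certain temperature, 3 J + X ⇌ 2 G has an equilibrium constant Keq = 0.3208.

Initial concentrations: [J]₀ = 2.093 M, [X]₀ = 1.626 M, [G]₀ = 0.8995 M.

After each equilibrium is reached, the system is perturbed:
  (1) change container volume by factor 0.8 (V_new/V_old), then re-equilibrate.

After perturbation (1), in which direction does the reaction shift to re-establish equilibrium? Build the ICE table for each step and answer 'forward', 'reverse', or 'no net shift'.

Direction: forward

Q₀ = 0.05427 vs Keq = 0.3208 ⇒ Q<K, forward
Step 1:
                    J           X           G
  init          2.093       1.626      0.8995
  Δ           -0.5682     -0.1894      0.3788
  eq            1.525       1.437       1.278
  solve Keq expr → x = 0.1894; check Q = 0.3208
Then change container volume by factor 0.8 (V_new/V_old).
Step 2:
                    J           X           G
  init          1.906       1.796       1.598
  Δ           -0.1689    -0.05628      0.1126
  eq            1.737       1.739        1.71
  solve Keq expr → x = 0.05628; check Q = 0.3208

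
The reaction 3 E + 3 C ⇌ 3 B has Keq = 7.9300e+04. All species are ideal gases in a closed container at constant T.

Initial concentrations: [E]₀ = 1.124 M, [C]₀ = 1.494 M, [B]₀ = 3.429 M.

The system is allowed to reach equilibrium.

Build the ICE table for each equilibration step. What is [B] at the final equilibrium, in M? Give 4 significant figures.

[B]_eq = 4.369 M

Q₀ = 8.514 vs Keq = 7.9300e+04 ⇒ Q<K, forward
Step 1:
                    E           C           B
  I             1.124       1.494       3.429
  C           -0.9403     -0.9403      0.9403
  E            0.1837      0.5537       4.369
  solve Keq expr → x = 0.3134; check Q = 7.9300e+04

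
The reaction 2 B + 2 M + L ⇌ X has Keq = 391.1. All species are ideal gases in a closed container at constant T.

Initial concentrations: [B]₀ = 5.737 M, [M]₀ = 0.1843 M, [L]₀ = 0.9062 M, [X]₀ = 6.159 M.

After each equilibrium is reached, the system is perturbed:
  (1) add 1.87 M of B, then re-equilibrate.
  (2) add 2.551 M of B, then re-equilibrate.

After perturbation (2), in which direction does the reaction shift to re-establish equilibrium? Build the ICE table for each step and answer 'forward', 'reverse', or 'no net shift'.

Q₀ = 6.079 vs Keq = 391.1 ⇒ Q<K, forward
Step 1:
                   B          M          L          X
  Initial      5.737     0.1843     0.9062      6.159
  Change     -0.1594    -0.1594    -0.0797     0.0797
  Equil        5.578    0.02491     0.8265      6.239
  solve Keq expr → x = 0.0797; check Q = 391.1
Then add 1.87 M of B.
Step 2:
                   B          M          L          X
  Initial      7.448    0.02491     0.8265      6.239
  Change   -0.006199  -0.006199  -0.003099   0.003099
  Equil        7.441    0.01871     0.8234      6.242
  solve Keq expr → x = 0.003099; check Q = 391.1
Then add 2.551 M of B.
Step 3:
                   B          M          L          X
  Initial      9.992    0.01871     0.8234      6.242
  Change   -0.004747  -0.004747  -0.002373   0.002373
  Equil        9.988    0.01396      0.821      6.244
  solve Keq expr → x = 0.002373; check Q = 391.1

Direction: forward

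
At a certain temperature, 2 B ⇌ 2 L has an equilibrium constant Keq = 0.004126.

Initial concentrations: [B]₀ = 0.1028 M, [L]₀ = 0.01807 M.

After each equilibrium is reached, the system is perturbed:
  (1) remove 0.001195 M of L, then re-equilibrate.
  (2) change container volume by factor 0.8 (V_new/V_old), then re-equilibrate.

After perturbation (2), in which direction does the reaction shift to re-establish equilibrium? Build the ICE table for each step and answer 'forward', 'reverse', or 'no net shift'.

Q₀ = 0.0309 vs Keq = 0.004126 ⇒ Q>K, reverse
Step 1:
                   B          L
  I           0.1028    0.01807
  C          0.01077   -0.01077
  E           0.1136   0.007295
  solve Keq expr → x = -0.005387; check Q = 0.004126
Then remove 0.001195 M of L.
Step 2:
                   B          L
  I           0.1136     0.0061
  C        -0.001123   0.001123
  E           0.1125   0.007223
  solve Keq expr → x = 5.6144e-04; check Q = 0.004126
Then change container volume by factor 0.8 (V_new/V_old).
Step 3:
                   B          L
  I           0.1406   0.009029
  C                0          0
  E           0.1406   0.009029
  solve Keq expr → x = 0; check Q = 0.004126

Direction: no net shift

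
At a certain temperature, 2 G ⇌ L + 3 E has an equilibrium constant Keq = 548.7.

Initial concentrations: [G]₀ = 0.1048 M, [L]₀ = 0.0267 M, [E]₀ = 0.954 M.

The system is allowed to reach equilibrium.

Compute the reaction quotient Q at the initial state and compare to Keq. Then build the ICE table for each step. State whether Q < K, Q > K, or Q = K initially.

Q₀ = 2.111; Q < K (proceeds forward)

Q₀ = 2.111 vs Keq = 548.7 ⇒ Q<K, forward
Step 1:
                    G           L           E
  Initial      0.1048      0.0267       0.954
  Change     -0.09169     0.04584      0.1375
  Equil       0.01311     0.07254       1.092
  solve Keq expr → x = 0.04584; check Q = 548.7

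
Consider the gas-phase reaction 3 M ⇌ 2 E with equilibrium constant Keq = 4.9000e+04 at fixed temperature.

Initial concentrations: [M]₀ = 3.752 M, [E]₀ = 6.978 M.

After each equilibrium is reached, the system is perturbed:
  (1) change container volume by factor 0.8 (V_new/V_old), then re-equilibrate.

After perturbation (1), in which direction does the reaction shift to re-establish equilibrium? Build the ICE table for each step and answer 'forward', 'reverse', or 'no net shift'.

Q₀ = 0.9219 vs Keq = 4.9000e+04 ⇒ Q<K, forward
Step 1:
                   M          E
  init         3.752      6.978
  Δ            -3.63       2.42
  eq          0.1217      9.398
  solve Keq expr → x = 1.21; check Q = 4.9000e+04
Then change container volume by factor 0.8 (V_new/V_old).
Step 2:
                   M          E
  init        0.1521      11.75
  Δ         -0.01085   0.007231
  eq          0.1413      11.75
  solve Keq expr → x = 0.003616; check Q = 4.9000e+04

Direction: forward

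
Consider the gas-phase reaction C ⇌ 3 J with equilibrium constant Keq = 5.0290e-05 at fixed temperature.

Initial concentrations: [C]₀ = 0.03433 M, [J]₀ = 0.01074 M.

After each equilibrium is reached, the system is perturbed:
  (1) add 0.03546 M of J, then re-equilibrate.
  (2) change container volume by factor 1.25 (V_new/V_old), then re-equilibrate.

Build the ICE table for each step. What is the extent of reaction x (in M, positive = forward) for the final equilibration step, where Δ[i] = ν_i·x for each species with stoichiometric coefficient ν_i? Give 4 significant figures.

x = 5.4257e-04 M

Q₀ = 3.6086e-05 vs Keq = 5.0290e-05 ⇒ Q<K, forward
Step 1:
                   C          J
  I          0.03433    0.01074
  C       -4.0310e-04   0.001209
  E          0.03393    0.01195
  solve Keq expr → x = 4.0310e-04; check Q = 5.0290e-05
Then add 0.03546 M of J.
Step 2:
                   C          J
  I          0.03393    0.04741
  C          0.01142   -0.03425
  E          0.04534    0.01316
  solve Keq expr → x = -0.01142; check Q = 5.0290e-05
Then change container volume by factor 1.25 (V_new/V_old).
Step 3:
                   C          J
  I          0.03627    0.01053
  C       -5.4257e-04   0.001628
  E          0.03573    0.01216
  solve Keq expr → x = 5.4257e-04; check Q = 5.0290e-05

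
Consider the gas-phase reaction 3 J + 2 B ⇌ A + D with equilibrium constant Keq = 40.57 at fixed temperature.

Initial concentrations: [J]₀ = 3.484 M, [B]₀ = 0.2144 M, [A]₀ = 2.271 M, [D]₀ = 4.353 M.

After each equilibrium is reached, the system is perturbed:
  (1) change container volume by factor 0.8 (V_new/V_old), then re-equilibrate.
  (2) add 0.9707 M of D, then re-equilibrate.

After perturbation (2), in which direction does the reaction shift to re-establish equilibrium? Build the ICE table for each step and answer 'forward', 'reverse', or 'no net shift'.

Q₀ = 5.085 vs Keq = 40.57 ⇒ Q<K, forward
Step 1:
                    J           B           A           D
  init          3.484      0.2144       2.271       4.353
  Δ           -0.1948     -0.1299     0.06493     0.06493
  eq            3.289     0.08455       2.336       4.418
  solve Keq expr → x = 0.06493; check Q = 40.57
Then change container volume by factor 0.8 (V_new/V_old).
Step 2:
                    J           B           A           D
  init          4.112      0.1057        2.92       5.522
  Δ          -0.04287    -0.02858     0.01429     0.01429
  eq            4.069     0.07711       2.934       5.537
  solve Keq expr → x = 0.01429; check Q = 40.57
Then add 0.9707 M of D.
Step 3:
                    J           B           A           D
  init          4.069     0.07711       2.934       6.507
  Δ           0.00921     0.00614    -0.00307    -0.00307
  eq            4.078     0.08325       2.931       6.504
  solve Keq expr → x = -0.00307; check Q = 40.57

Direction: reverse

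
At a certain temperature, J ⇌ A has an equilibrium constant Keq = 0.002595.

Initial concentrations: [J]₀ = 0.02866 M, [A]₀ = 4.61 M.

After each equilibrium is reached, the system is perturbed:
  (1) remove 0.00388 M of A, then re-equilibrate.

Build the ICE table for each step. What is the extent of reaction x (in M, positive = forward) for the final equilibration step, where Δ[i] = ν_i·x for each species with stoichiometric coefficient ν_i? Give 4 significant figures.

Q₀ = 160.9 vs Keq = 0.002595 ⇒ Q>K, reverse
Step 1:
                   J          A
  Initial    0.02866       4.61
  Change       4.598     -4.598
  Equil        4.627    0.01201
  solve Keq expr → x = -4.598; check Q = 0.002595
Then remove 0.00388 M of A.
Step 2:
                   J          A
  Initial      4.627   0.008126
  Change    -0.00387    0.00387
  Equil        4.623      0.012
  solve Keq expr → x = 0.00387; check Q = 0.002595

x = 0.00387 M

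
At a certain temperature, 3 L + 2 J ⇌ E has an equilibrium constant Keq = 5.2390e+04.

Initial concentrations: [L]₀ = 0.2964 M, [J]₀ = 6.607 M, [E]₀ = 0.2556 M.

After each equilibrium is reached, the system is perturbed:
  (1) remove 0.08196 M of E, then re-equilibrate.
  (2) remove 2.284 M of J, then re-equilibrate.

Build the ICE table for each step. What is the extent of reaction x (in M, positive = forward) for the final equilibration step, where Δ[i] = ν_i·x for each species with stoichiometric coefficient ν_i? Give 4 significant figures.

Q₀ = 0.2249 vs Keq = 5.2390e+04 ⇒ Q<K, forward
Step 1:
                  L         J         E
  I          0.2964     6.607    0.2556
  C         -0.2909    -0.194   0.09698
  E         0.00547     6.413    0.3526
  solve Keq expr → x = 0.09698; check Q = 5.2390e+04
Then remove 0.08196 M of E.
Step 2:
                  L         J         E
  I         0.00547     6.413    0.2706
  C       -4.6059e-04 -3.0706e-04 1.5353e-04
  E        0.005009     6.413    0.2708
  solve Keq expr → x = 1.5353e-04; check Q = 5.2390e+04
Then remove 2.284 M of J.
Step 3:
                  L         J         E
  I        0.005009     4.129    0.2708
  C        0.001703  0.001135 -5.6767e-04
  E        0.006712      4.13    0.2702
  solve Keq expr → x = -5.6767e-04; check Q = 5.2390e+04

x = -5.6767e-04 M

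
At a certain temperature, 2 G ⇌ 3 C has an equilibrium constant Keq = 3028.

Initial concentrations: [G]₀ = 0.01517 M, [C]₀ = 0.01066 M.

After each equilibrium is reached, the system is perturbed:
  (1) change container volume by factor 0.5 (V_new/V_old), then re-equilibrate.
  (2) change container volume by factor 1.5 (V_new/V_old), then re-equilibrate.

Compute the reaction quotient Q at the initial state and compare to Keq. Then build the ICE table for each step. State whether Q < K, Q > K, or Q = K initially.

Q₀ = 0.005264; Q < K (proceeds forward)

Q₀ = 0.005264 vs Keq = 3028 ⇒ Q<K, forward
Step 1:
                    G           C
  I           0.01517     0.01066
  C          -0.01506     0.02259
  E        1.1018e-04     0.03325
  solve Keq expr → x = 0.00753; check Q = 3028
Then change container volume by factor 0.5 (V_new/V_old).
Step 2:
                    G           C
  I        2.2036e-04      0.0665
  C        9.0324e-05 -1.3549e-04
  E        3.1069e-04     0.06636
  solve Keq expr → x = -4.5162e-05; check Q = 3028
Then change container volume by factor 1.5 (V_new/V_old).
Step 3:
                    G           C
  I        2.0712e-04     0.04424
  C       -3.7684e-05  5.6525e-05
  E        1.6944e-04      0.0443
  solve Keq expr → x = 1.8842e-05; check Q = 3028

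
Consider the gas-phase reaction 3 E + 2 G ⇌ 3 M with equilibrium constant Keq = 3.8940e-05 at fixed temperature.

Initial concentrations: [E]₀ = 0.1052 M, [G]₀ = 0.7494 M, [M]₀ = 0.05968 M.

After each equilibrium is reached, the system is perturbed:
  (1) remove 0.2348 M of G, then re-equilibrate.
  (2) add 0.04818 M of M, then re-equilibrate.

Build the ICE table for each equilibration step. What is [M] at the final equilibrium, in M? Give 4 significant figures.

Q₀ = 0.3251 vs Keq = 3.8940e-05 ⇒ Q>K, reverse
Step 1:
                  E         G         M
  I          0.1052    0.7494   0.05968
  C         0.05505    0.0367  -0.05505
  E          0.1603    0.7861  0.004627
  solve Keq expr → x = -0.01835; check Q = 3.8940e-05
Then remove 0.2348 M of G.
Step 2:
                  E         G         M
  I          0.1603    0.5513  0.004627
  C       9.5009e-04 6.3339e-04 -9.5009e-04
  E          0.1612    0.5519  0.003676
  solve Keq expr → x = -3.1670e-04; check Q = 3.8940e-05
Then add 0.04818 M of M.
Step 3:
                  E         G         M
  I          0.1612    0.5519   0.05186
  C         0.04693   0.03129  -0.04693
  E          0.2081    0.5832  0.004925
  solve Keq expr → x = -0.01564; check Q = 3.8940e-05

[M]_eq = 0.004925 M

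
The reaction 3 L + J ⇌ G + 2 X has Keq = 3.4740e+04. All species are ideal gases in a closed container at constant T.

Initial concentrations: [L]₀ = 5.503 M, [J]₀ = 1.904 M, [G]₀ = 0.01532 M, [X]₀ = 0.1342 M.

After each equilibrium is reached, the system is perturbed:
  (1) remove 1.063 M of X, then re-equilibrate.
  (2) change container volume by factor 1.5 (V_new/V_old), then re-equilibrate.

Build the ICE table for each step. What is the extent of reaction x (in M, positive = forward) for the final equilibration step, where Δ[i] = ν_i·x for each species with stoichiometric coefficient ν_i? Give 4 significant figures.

x = -0.003929 M

Q₀ = 8.6956e-07 vs Keq = 3.4740e+04 ⇒ Q<K, forward
Step 1:
                    L           J           G           X
  init          5.503       1.904     0.01532      0.1342
  Δ            -5.327      -1.776       1.776       3.551
  eq            0.176      0.1283       1.791       3.686
  solve Keq expr → x = 1.776; check Q = 3.4740e+04
Then remove 1.063 M of X.
Step 2:
                    L           J           G           X
  init          0.176      0.1283       1.791       2.623
  Δ          -0.03076    -0.01025     0.01025      0.0205
  eq           0.1453      0.1181       1.801       2.643
  solve Keq expr → x = 0.01025; check Q = 3.4740e+04
Then change container volume by factor 1.5 (V_new/V_old).
Step 3:
                    L           J           G           X
  init        0.09686     0.07873       1.201       1.762
  Δ           0.01179    0.003929   -0.003929   -0.007859
  eq           0.1086     0.08266       1.197       1.754
  solve Keq expr → x = -0.003929; check Q = 3.4740e+04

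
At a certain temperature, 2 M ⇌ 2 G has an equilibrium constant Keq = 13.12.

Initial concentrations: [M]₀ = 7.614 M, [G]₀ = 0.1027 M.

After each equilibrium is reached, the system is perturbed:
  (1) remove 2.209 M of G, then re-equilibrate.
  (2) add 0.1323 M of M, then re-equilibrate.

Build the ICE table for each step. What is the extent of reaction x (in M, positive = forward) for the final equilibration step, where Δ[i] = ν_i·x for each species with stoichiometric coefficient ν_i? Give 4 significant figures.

Q₀ = 1.8193e-04 vs Keq = 13.12 ⇒ Q<K, forward
Step 1:
                    M           G
  init          7.614      0.1027
  Δ            -5.944       5.944
  eq             1.67       6.047
  solve Keq expr → x = 2.972; check Q = 13.12
Then remove 2.209 M of G.
Step 2:
                    M           G
  init           1.67       3.838
  Δ           -0.4779      0.4779
  eq            1.192       4.316
  solve Keq expr → x = 0.239; check Q = 13.12
Then add 0.1323 M of M.
Step 3:
                    M           G
  init          1.324       4.316
  Δ           -0.1037      0.1037
  eq             1.22        4.42
  solve Keq expr → x = 0.05184; check Q = 13.12

x = 0.05184 M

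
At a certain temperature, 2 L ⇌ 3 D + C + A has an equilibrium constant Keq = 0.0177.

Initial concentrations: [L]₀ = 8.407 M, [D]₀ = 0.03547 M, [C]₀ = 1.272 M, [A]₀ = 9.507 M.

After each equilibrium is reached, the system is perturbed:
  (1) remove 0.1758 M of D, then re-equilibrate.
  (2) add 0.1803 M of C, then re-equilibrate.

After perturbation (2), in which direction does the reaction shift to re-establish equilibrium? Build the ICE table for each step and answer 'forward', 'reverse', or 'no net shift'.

Direction: reverse

Q₀ = 7.6354e-06 vs Keq = 0.0177 ⇒ Q<K, forward
Step 1:
                  L         D         C         A
  init        8.407   0.03547     1.272     9.507
  Δ          -0.271    0.4065    0.1355    0.1355
  eq          8.136     0.442     1.407     9.642
  solve Keq expr → x = 0.1355; check Q = 0.0177
Then remove 0.1758 M of D.
Step 2:
                  L         D         C         A
  init        8.136    0.2662     1.407     9.642
  Δ         -0.1103    0.1654   0.05513   0.05513
  eq          8.026    0.4316     1.463     9.698
  solve Keq expr → x = 0.05513; check Q = 0.0177
Then add 0.1803 M of C.
Step 3:
                  L         D         C         A
  init        8.026    0.4316     1.643     9.698
  Δ         0.01036  -0.01553 -0.005178 -0.005178
  eq          8.036     0.416     1.638     9.692
  solve Keq expr → x = -0.005178; check Q = 0.0177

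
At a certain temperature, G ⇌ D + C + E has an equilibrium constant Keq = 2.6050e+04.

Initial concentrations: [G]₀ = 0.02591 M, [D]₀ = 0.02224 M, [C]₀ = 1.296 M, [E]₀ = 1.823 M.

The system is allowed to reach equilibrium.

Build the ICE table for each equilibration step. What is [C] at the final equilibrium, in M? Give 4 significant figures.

Q₀ = 2.028 vs Keq = 2.6050e+04 ⇒ Q<K, forward
Step 1:
                  G         D         C         E
  I         0.02591   0.02224     1.296     1.823
  C        -0.02591   0.02591   0.02591   0.02591
  E       4.5171e-06   0.04815     1.322     1.849
  solve Keq expr → x = 0.02591; check Q = 2.6050e+04

[C]_eq = 1.322 M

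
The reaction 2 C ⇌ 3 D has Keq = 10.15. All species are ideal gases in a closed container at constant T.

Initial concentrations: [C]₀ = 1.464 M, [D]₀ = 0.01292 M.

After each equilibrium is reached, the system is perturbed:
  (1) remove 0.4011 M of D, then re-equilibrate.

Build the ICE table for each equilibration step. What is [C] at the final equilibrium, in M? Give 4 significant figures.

[C]_eq = 0.4094 M

Q₀ = 1.0062e-06 vs Keq = 10.15 ⇒ Q<K, forward
Step 1:
                  C         D
  I           1.464   0.01292
  C         -0.9352     1.403
  E          0.5288     1.416
  solve Keq expr → x = 0.4676; check Q = 10.15
Then remove 0.4011 M of D.
Step 2:
                  C         D
  I          0.5288     1.015
  C         -0.1194    0.1791
  E          0.4094     1.194
  solve Keq expr → x = 0.05969; check Q = 10.15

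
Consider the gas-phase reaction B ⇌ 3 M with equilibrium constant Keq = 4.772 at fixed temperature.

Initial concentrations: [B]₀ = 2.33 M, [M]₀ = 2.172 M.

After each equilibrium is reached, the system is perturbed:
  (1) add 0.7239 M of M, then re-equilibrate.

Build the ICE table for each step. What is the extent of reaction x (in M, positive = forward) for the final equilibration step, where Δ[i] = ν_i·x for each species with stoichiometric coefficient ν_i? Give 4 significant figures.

Q₀ = 4.398 vs Keq = 4.772 ⇒ Q<K, forward
Step 1:
                    B           M
  init           2.33       2.172
  Δ          -0.01806     0.05417
  eq            2.312       2.226
  solve Keq expr → x = 0.01806; check Q = 4.772
Then add 0.7239 M of M.
Step 2:
                    B           M
  init          2.312        2.95
  Δ            0.2186     -0.6558
  eq            2.531       2.294
  solve Keq expr → x = -0.2186; check Q = 4.772

x = -0.2186 M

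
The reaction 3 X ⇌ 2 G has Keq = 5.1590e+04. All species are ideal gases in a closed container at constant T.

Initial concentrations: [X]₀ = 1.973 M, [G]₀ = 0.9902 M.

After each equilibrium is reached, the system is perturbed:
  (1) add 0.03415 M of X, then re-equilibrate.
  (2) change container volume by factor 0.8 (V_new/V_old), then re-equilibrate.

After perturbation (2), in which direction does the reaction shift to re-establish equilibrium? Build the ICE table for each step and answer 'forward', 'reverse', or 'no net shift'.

Q₀ = 0.1277 vs Keq = 5.1590e+04 ⇒ Q<K, forward
Step 1:
                  X         G
  Initial     1.973    0.9902
  Change     -1.927     1.284
  Equil     0.04646     2.275
  solve Keq expr → x = 0.6422; check Q = 5.1590e+04
Then add 0.03415 M of X.
Step 2:
                  X         G
  Initial   0.08061     2.275
  Change   -0.03384   0.02256
  Equil     0.04677     2.297
  solve Keq expr → x = 0.01128; check Q = 5.1590e+04
Then change container volume by factor 0.8 (V_new/V_old).
Step 3:
                  X         G
  Initial   0.05846     2.871
  Change  -0.004156   0.00277
  Equil      0.0543     2.874
  solve Keq expr → x = 0.001385; check Q = 5.1590e+04

Direction: forward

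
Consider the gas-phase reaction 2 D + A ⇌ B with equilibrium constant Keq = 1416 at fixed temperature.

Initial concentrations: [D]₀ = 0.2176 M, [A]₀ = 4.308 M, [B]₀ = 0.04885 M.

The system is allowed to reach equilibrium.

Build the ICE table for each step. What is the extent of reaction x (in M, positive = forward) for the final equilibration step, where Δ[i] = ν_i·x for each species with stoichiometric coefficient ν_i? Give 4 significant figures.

Q₀ = 0.2395 vs Keq = 1416 ⇒ Q<K, forward
Step 1:
                  D         A         B
  init       0.2176     4.308   0.04885
  Δ         -0.2125   -0.1062    0.1062
  eq       0.005106     4.202    0.1551
  solve Keq expr → x = 0.1062; check Q = 1416

x = 0.1062 M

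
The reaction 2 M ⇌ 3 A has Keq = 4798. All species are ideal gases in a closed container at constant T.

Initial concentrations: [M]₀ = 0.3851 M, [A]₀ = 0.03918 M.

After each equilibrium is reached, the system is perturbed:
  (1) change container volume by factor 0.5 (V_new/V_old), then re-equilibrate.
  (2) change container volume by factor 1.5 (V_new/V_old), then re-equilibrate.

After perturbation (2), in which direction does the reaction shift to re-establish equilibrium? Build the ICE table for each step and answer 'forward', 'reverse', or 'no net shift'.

Q₀ = 4.0555e-04 vs Keq = 4798 ⇒ Q<K, forward
Step 1:
                  M         A
  I          0.3851   0.03918
  C         -0.3783    0.5674
  E        0.006821    0.6066
  solve Keq expr → x = 0.1891; check Q = 4798
Then change container volume by factor 0.5 (V_new/V_old).
Step 2:
                  M         A
  I         0.01364     1.213
  C        0.005456 -0.008183
  E          0.0191     1.205
  solve Keq expr → x = -0.002728; check Q = 4798
Then change container volume by factor 1.5 (V_new/V_old).
Step 3:
                  M         A
  I         0.01273    0.8033
  C        -0.00227  0.003405
  E         0.01046    0.8067
  solve Keq expr → x = 0.001135; check Q = 4798

Direction: forward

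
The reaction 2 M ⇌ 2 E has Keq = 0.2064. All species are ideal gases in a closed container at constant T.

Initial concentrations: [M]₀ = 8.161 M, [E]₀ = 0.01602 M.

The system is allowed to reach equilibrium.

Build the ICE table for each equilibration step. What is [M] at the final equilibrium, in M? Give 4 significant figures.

[M]_eq = 5.623 M

Q₀ = 3.8533e-06 vs Keq = 0.2064 ⇒ Q<K, forward
Step 1:
                    M           E
  Initial       8.161     0.01602
  Change       -2.538       2.538
  Equil         5.623       2.554
  solve Keq expr → x = 1.269; check Q = 0.2064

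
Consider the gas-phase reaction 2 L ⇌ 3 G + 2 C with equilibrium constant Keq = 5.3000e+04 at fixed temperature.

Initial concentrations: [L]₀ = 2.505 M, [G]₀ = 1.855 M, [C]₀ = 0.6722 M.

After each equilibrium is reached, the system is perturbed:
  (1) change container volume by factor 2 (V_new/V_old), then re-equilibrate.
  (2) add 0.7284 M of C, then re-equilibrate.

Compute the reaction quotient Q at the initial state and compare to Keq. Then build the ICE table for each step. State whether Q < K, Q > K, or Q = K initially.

Q₀ = 0.4596; Q < K (proceeds forward)

Q₀ = 0.4596 vs Keq = 5.3000e+04 ⇒ Q<K, forward
Step 1:
                  L         G         C
  Initial     2.505     1.855    0.6722
  Change     -2.342     3.513     2.342
  Equil      0.1629     5.368     3.014
  solve Keq expr → x = 1.171; check Q = 5.3000e+04
Then change container volume by factor 2 (V_new/V_old).
Step 2:
                  L         G         C
  Initial   0.08143     2.684     1.507
  Change   -0.05041   0.07561   0.05041
  Equil     0.03102      2.76     1.558
  solve Keq expr → x = 0.0252; check Q = 5.3000e+04
Then add 0.7284 M of C.
Step 3:
                  L         G         C
  Initial   0.03102      2.76     2.286
  Change    0.01373  -0.02059  -0.01373
  Equil     0.04474     2.739     2.272
  solve Keq expr → x = -0.006863; check Q = 5.3000e+04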